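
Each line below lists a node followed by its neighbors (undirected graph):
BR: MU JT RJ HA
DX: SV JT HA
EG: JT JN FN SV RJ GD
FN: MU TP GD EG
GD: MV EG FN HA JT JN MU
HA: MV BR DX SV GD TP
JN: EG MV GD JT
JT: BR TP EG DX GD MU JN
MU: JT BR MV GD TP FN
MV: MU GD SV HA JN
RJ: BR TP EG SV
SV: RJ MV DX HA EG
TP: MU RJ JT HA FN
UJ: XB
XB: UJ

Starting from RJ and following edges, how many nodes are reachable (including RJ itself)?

BFS from RJ visits: RJ, BR, TP, EG, SV, MU, JT, HA, FN, JN, GD, MV, DX
Reachable nodes: 13 of 15 total.

13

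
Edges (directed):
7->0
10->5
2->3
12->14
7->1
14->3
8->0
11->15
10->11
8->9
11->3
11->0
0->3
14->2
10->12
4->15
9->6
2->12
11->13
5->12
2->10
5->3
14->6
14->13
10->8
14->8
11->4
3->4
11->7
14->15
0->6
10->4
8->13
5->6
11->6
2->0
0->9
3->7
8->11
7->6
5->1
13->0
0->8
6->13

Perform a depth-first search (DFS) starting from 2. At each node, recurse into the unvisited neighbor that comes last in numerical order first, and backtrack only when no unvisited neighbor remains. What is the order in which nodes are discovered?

2 -> 12 -> 14 -> 15 -> 13 -> 0 -> 9 -> 6 -> 8 -> 11 -> 7 -> 1 -> 4 -> 3 -> 10 -> 5

Visit 2
2 → 12
12 → 14
14 → 15
14 → 13
13 → 0
0 → 9
9 → 6
0 → 8
8 → 11
11 → 7
7 → 1
11 → 4
11 → 3
2 → 10
10 → 5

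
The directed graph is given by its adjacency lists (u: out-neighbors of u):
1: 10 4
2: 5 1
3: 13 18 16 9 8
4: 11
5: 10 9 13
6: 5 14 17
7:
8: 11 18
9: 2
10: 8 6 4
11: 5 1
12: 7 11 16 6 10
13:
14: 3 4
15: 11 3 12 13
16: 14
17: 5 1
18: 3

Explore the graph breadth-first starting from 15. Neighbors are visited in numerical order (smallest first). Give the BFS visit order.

Visit 15; enqueue 3, 11, 12, 13 → queue [3, 11, 12, 13]
Visit 3; enqueue 8, 9, 16, 18 → queue [11, 12, 13, 8, 9, 16, 18]
Visit 11; enqueue 1, 5 → queue [12, 13, 8, 9, 16, 18, 1, 5]
Visit 12; enqueue 6, 7, 10 → queue [13, 8, 9, 16, 18, 1, 5, 6, 7, 10]
Visit 13 → queue [8, 9, 16, 18, 1, 5, 6, 7, 10]
Visit 8 → queue [9, 16, 18, 1, 5, 6, 7, 10]
Visit 9; enqueue 2 → queue [16, 18, 1, 5, 6, 7, 10, 2]
Visit 16; enqueue 14 → queue [18, 1, 5, 6, 7, 10, 2, 14]
Visit 18 → queue [1, 5, 6, 7, 10, 2, 14]
Visit 1; enqueue 4 → queue [5, 6, 7, 10, 2, 14, 4]
Visit 5 → queue [6, 7, 10, 2, 14, 4]
Visit 6; enqueue 17 → queue [7, 10, 2, 14, 4, 17]
Visit 7 → queue [10, 2, 14, 4, 17]
Visit 10 → queue [2, 14, 4, 17]
Visit 2 → queue [14, 4, 17]
Visit 14 → queue [4, 17]
Visit 4 → queue [17]
Visit 17 → queue []

15 3 11 12 13 8 9 16 18 1 5 6 7 10 2 14 4 17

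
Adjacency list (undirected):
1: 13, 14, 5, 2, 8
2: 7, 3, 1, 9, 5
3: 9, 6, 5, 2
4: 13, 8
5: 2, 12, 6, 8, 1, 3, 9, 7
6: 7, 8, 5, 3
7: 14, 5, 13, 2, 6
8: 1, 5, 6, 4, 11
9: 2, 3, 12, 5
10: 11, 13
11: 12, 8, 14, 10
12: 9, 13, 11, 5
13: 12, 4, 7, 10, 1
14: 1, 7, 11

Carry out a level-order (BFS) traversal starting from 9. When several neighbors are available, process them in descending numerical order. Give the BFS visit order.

9 → 12 → 5 → 3 → 2 → 13 → 11 → 8 → 7 → 6 → 1 → 10 → 4 → 14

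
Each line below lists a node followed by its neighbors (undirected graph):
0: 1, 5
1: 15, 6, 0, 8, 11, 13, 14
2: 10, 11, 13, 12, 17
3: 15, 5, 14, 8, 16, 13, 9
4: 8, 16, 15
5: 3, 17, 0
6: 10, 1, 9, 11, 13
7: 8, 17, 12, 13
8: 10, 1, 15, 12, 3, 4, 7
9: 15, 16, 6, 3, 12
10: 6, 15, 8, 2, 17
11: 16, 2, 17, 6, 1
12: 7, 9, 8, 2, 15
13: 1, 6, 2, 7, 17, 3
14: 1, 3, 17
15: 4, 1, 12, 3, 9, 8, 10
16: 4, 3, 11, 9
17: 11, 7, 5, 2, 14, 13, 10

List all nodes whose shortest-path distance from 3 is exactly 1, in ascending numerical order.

Level 0: 3
Level 1: 5, 8, 9, 13, 14, 15, 16
Level 2: 0, 1, 2, 4, 6, 7, 10, 11, 12, 17

5, 8, 9, 13, 14, 15, 16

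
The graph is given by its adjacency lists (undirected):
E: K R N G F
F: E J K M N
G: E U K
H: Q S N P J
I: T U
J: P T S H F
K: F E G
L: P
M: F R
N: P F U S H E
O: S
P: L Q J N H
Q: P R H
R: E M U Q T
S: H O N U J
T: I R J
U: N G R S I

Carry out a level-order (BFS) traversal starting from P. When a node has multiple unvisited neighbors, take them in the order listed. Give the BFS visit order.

P -> L -> Q -> J -> N -> H -> R -> T -> S -> F -> U -> E -> M -> I -> O -> K -> G

Visit P; enqueue L, Q, J, N, H → queue [L, Q, J, N, H]
Visit L → queue [Q, J, N, H]
Visit Q; enqueue R → queue [J, N, H, R]
Visit J; enqueue T, S, F → queue [N, H, R, T, S, F]
Visit N; enqueue U, E → queue [H, R, T, S, F, U, E]
Visit H → queue [R, T, S, F, U, E]
Visit R; enqueue M → queue [T, S, F, U, E, M]
Visit T; enqueue I → queue [S, F, U, E, M, I]
Visit S; enqueue O → queue [F, U, E, M, I, O]
Visit F; enqueue K → queue [U, E, M, I, O, K]
Visit U; enqueue G → queue [E, M, I, O, K, G]
Visit E → queue [M, I, O, K, G]
Visit M → queue [I, O, K, G]
Visit I → queue [O, K, G]
Visit O → queue [K, G]
Visit K → queue [G]
Visit G → queue []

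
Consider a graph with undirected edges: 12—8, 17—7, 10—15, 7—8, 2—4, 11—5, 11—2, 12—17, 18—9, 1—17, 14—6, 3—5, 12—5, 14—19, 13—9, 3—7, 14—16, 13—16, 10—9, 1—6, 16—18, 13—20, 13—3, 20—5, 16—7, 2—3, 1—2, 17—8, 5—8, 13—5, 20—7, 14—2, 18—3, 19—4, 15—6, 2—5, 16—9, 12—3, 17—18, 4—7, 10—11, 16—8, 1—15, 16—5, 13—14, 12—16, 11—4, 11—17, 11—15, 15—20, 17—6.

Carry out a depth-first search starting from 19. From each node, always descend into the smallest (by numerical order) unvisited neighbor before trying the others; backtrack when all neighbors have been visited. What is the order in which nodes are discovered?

19, 4, 2, 1, 6, 14, 13, 3, 5, 8, 7, 16, 9, 10, 11, 15, 20, 17, 12, 18

Visit 19
19 → 4
4 → 2
2 → 1
1 → 6
6 → 14
14 → 13
13 → 3
3 → 5
5 → 8
8 → 7
7 → 16
16 → 9
9 → 10
10 → 11
11 → 15
15 → 20
11 → 17
17 → 12
17 → 18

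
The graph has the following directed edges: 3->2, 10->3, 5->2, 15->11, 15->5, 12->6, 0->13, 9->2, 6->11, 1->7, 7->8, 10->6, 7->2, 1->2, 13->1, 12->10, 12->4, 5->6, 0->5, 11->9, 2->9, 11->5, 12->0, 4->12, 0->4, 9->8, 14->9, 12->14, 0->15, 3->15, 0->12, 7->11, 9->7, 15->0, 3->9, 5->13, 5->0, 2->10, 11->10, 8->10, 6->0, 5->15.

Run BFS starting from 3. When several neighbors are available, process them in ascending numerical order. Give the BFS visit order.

Visit 3; enqueue 2, 9, 15 → queue [2, 9, 15]
Visit 2; enqueue 10 → queue [9, 15, 10]
Visit 9; enqueue 7, 8 → queue [15, 10, 7, 8]
Visit 15; enqueue 0, 5, 11 → queue [10, 7, 8, 0, 5, 11]
Visit 10; enqueue 6 → queue [7, 8, 0, 5, 11, 6]
Visit 7 → queue [8, 0, 5, 11, 6]
Visit 8 → queue [0, 5, 11, 6]
Visit 0; enqueue 4, 12, 13 → queue [5, 11, 6, 4, 12, 13]
Visit 5 → queue [11, 6, 4, 12, 13]
Visit 11 → queue [6, 4, 12, 13]
Visit 6 → queue [4, 12, 13]
Visit 4 → queue [12, 13]
Visit 12; enqueue 14 → queue [13, 14]
Visit 13; enqueue 1 → queue [14, 1]
Visit 14 → queue [1]
Visit 1 → queue []

3 -> 2 -> 9 -> 15 -> 10 -> 7 -> 8 -> 0 -> 5 -> 11 -> 6 -> 4 -> 12 -> 13 -> 14 -> 1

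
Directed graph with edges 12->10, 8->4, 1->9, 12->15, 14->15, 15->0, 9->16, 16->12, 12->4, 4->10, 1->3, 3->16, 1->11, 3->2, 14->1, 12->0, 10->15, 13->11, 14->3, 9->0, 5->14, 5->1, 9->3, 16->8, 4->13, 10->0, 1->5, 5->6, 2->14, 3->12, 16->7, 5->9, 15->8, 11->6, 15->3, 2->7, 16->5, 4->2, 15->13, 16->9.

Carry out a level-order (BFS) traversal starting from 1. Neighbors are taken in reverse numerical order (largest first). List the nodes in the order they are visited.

1 → 11 → 9 → 5 → 3 → 6 → 16 → 0 → 14 → 12 → 2 → 8 → 7 → 15 → 10 → 4 → 13

Visit 1; enqueue 11, 9, 5, 3 → queue [11, 9, 5, 3]
Visit 11; enqueue 6 → queue [9, 5, 3, 6]
Visit 9; enqueue 16, 0 → queue [5, 3, 6, 16, 0]
Visit 5; enqueue 14 → queue [3, 6, 16, 0, 14]
Visit 3; enqueue 12, 2 → queue [6, 16, 0, 14, 12, 2]
Visit 6 → queue [16, 0, 14, 12, 2]
Visit 16; enqueue 8, 7 → queue [0, 14, 12, 2, 8, 7]
Visit 0 → queue [14, 12, 2, 8, 7]
Visit 14; enqueue 15 → queue [12, 2, 8, 7, 15]
Visit 12; enqueue 10, 4 → queue [2, 8, 7, 15, 10, 4]
Visit 2 → queue [8, 7, 15, 10, 4]
Visit 8 → queue [7, 15, 10, 4]
Visit 7 → queue [15, 10, 4]
Visit 15; enqueue 13 → queue [10, 4, 13]
Visit 10 → queue [4, 13]
Visit 4 → queue [13]
Visit 13 → queue []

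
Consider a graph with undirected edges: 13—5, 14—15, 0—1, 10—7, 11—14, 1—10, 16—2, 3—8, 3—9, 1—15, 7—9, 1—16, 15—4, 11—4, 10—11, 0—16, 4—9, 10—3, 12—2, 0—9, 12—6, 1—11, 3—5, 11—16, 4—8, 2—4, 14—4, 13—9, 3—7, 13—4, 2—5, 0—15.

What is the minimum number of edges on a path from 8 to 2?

2

Level 0: 8
Level 1: 3, 4
Level 2: 2, 5, 7, 9, 10, 11, 13, 14, 15
Level 3: 0, 1, 12, 16
Level 4: 6
2 first appears at level 2.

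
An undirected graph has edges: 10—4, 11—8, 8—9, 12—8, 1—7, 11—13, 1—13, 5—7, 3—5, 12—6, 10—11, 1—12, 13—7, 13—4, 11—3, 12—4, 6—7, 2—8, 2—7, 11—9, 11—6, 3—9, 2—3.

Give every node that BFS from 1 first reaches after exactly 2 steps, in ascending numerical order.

2, 4, 5, 6, 8, 11

Level 0: 1
Level 1: 7, 12, 13
Level 2: 2, 4, 5, 6, 8, 11
Level 3: 3, 9, 10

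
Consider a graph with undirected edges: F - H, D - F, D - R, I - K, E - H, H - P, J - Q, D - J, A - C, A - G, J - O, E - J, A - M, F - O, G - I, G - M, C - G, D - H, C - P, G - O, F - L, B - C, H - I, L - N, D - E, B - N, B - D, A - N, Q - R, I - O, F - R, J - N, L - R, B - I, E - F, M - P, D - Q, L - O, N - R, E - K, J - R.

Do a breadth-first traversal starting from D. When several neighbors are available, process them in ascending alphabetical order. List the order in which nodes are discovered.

D, B, E, F, H, J, Q, R, C, I, N, K, L, O, P, A, G, M

Visit D; enqueue B, E, F, H, J, Q, R → queue [B, E, F, H, J, Q, R]
Visit B; enqueue C, I, N → queue [E, F, H, J, Q, R, C, I, N]
Visit E; enqueue K → queue [F, H, J, Q, R, C, I, N, K]
Visit F; enqueue L, O → queue [H, J, Q, R, C, I, N, K, L, O]
Visit H; enqueue P → queue [J, Q, R, C, I, N, K, L, O, P]
Visit J → queue [Q, R, C, I, N, K, L, O, P]
Visit Q → queue [R, C, I, N, K, L, O, P]
Visit R → queue [C, I, N, K, L, O, P]
Visit C; enqueue A, G → queue [I, N, K, L, O, P, A, G]
Visit I → queue [N, K, L, O, P, A, G]
Visit N → queue [K, L, O, P, A, G]
Visit K → queue [L, O, P, A, G]
Visit L → queue [O, P, A, G]
Visit O → queue [P, A, G]
Visit P; enqueue M → queue [A, G, M]
Visit A → queue [G, M]
Visit G → queue [M]
Visit M → queue []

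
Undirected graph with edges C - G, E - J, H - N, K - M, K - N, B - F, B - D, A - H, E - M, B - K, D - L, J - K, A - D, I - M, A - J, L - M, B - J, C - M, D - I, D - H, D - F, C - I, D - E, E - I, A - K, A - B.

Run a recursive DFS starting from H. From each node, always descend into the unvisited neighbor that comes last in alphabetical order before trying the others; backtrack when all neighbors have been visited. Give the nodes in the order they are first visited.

H → N → K → M → L → D → I → E → J → B → F → A → C → G

Visit H
H → N
N → K
K → M
M → L
L → D
D → I
I → E
E → J
J → B
B → F
B → A
I → C
C → G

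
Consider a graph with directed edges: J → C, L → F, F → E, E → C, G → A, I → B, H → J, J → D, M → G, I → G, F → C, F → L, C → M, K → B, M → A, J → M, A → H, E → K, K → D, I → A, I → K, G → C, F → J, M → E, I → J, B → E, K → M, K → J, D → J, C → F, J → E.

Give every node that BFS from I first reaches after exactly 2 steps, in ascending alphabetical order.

Level 0: I
Level 1: A, B, G, J, K
Level 2: C, D, E, H, M
Level 3: F
Level 4: L

C, D, E, H, M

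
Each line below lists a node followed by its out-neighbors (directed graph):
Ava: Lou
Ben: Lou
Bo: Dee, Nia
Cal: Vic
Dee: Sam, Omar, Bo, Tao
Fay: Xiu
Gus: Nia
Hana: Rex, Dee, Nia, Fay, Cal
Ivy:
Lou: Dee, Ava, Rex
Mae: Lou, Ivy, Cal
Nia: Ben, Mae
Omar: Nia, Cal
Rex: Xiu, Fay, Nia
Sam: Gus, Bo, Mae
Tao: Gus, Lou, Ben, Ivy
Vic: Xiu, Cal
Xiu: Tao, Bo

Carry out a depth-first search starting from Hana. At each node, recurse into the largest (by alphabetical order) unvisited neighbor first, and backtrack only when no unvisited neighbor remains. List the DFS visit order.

Hana → Rex → Xiu → Tao → Lou → Dee → Sam → Mae → Ivy → Cal → Vic → Gus → Nia → Ben → Bo → Omar → Ava → Fay

Visit Hana
Hana → Rex
Rex → Xiu
Xiu → Tao
Tao → Lou
Lou → Dee
Dee → Sam
Sam → Mae
Mae → Ivy
Mae → Cal
Cal → Vic
Sam → Gus
Gus → Nia
Nia → Ben
Sam → Bo
Dee → Omar
Lou → Ava
Rex → Fay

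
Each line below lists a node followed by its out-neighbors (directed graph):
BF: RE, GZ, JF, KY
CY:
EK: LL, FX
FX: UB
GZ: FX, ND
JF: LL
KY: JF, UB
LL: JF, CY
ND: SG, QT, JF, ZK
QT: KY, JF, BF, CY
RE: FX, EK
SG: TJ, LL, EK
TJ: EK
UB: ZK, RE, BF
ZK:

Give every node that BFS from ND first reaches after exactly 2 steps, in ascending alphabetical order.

BF, CY, EK, KY, LL, TJ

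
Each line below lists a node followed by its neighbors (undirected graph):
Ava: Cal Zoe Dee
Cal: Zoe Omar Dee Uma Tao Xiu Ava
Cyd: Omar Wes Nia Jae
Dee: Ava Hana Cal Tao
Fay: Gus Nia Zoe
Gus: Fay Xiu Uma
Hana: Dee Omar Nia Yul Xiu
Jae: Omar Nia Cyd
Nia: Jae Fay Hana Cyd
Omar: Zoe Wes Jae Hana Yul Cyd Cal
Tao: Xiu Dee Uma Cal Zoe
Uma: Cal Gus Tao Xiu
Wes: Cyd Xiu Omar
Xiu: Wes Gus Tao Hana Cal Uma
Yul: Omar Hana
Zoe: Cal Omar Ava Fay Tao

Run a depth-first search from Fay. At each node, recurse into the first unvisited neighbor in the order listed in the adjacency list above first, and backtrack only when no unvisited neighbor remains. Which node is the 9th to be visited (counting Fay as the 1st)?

Dee

Visit Fay
Fay → Gus
Gus → Xiu
Xiu → Wes
Wes → Cyd
Cyd → Omar
Omar → Zoe
Zoe → Cal
Cal → Dee
Dee → Ava
Dee → Hana
Hana → Nia
Nia → Jae
Hana → Yul
Dee → Tao
Tao → Uma

Visit order: Fay, Gus, Xiu, Wes, Cyd, Omar, Zoe, Cal, Dee, Ava, Hana, Nia, Jae, Yul, Tao, Uma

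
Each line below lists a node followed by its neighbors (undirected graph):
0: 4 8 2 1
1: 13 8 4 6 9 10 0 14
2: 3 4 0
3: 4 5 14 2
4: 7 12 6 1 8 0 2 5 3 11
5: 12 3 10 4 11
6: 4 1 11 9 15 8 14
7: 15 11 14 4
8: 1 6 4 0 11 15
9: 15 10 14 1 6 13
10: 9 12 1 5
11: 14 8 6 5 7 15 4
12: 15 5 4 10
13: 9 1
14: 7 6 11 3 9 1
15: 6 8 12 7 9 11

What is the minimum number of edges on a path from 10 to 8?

2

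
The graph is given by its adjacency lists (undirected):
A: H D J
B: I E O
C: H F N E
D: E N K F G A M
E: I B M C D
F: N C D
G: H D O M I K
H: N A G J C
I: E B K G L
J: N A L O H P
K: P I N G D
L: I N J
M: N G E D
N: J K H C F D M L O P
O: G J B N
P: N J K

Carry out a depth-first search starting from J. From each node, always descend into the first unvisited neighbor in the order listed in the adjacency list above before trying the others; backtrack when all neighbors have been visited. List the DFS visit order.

Visit J
J → N
N → K
K → P
K → I
I → E
E → B
B → O
O → G
G → H
H → A
A → D
D → F
F → C
D → M
I → L

J, N, K, P, I, E, B, O, G, H, A, D, F, C, M, L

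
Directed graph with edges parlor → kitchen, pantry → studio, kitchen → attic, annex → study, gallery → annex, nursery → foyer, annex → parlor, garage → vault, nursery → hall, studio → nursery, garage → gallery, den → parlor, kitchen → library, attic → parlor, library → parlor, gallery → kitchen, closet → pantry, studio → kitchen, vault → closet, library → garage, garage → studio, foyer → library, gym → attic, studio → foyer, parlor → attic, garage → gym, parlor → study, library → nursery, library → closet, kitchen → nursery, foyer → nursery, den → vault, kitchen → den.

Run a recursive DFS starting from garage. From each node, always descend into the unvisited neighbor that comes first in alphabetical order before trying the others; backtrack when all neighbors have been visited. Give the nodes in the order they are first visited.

Visit garage
garage → gallery
gallery → annex
annex → parlor
parlor → attic
parlor → kitchen
kitchen → den
den → vault
vault → closet
closet → pantry
pantry → studio
studio → foyer
foyer → library
library → nursery
nursery → hall
parlor → study
garage → gym

garage gallery annex parlor attic kitchen den vault closet pantry studio foyer library nursery hall study gym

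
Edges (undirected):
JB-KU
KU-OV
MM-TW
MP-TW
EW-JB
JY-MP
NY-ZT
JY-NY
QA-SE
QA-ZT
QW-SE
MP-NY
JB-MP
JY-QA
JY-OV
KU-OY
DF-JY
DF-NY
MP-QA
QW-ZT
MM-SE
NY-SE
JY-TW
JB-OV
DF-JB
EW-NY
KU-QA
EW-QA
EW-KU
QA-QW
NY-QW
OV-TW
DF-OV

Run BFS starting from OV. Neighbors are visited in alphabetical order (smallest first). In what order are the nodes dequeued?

Visit OV; enqueue DF, JB, JY, KU, TW → queue [DF, JB, JY, KU, TW]
Visit DF; enqueue NY → queue [JB, JY, KU, TW, NY]
Visit JB; enqueue EW, MP → queue [JY, KU, TW, NY, EW, MP]
Visit JY; enqueue QA → queue [KU, TW, NY, EW, MP, QA]
Visit KU; enqueue OY → queue [TW, NY, EW, MP, QA, OY]
Visit TW; enqueue MM → queue [NY, EW, MP, QA, OY, MM]
Visit NY; enqueue QW, SE, ZT → queue [EW, MP, QA, OY, MM, QW, SE, ZT]
Visit EW → queue [MP, QA, OY, MM, QW, SE, ZT]
Visit MP → queue [QA, OY, MM, QW, SE, ZT]
Visit QA → queue [OY, MM, QW, SE, ZT]
Visit OY → queue [MM, QW, SE, ZT]
Visit MM → queue [QW, SE, ZT]
Visit QW → queue [SE, ZT]
Visit SE → queue [ZT]
Visit ZT → queue []

OV -> DF -> JB -> JY -> KU -> TW -> NY -> EW -> MP -> QA -> OY -> MM -> QW -> SE -> ZT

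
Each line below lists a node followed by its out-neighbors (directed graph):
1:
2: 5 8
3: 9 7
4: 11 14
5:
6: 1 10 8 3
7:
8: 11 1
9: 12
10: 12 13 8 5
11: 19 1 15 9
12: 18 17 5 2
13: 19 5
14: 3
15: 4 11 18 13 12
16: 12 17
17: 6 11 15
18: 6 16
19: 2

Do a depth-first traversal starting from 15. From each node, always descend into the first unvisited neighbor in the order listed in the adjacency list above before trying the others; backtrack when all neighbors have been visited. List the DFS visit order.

15 4 11 19 2 5 8 1 9 12 18 6 10 13 3 7 16 17 14

Visit 15
15 → 4
4 → 11
11 → 19
19 → 2
2 → 5
2 → 8
8 → 1
11 → 9
9 → 12
12 → 18
18 → 6
6 → 10
10 → 13
6 → 3
3 → 7
18 → 16
16 → 17
4 → 14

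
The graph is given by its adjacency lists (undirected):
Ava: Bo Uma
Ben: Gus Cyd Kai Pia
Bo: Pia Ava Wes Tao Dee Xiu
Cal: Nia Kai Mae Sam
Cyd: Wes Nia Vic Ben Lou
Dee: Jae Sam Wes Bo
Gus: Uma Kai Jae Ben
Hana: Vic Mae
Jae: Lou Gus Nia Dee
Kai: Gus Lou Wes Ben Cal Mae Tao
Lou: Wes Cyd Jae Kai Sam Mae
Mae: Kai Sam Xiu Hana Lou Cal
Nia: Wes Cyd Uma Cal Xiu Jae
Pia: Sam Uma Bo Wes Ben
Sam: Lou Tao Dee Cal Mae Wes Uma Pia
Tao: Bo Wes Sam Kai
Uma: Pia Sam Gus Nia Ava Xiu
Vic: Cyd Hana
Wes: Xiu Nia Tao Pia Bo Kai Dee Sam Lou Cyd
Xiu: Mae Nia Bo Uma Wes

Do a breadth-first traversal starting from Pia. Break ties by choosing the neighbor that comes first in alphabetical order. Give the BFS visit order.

Pia -> Ben -> Bo -> Sam -> Uma -> Wes -> Cyd -> Gus -> Kai -> Ava -> Dee -> Tao -> Xiu -> Cal -> Lou -> Mae -> Nia -> Vic -> Jae -> Hana

Visit Pia; enqueue Ben, Bo, Sam, Uma, Wes → queue [Ben, Bo, Sam, Uma, Wes]
Visit Ben; enqueue Cyd, Gus, Kai → queue [Bo, Sam, Uma, Wes, Cyd, Gus, Kai]
Visit Bo; enqueue Ava, Dee, Tao, Xiu → queue [Sam, Uma, Wes, Cyd, Gus, Kai, Ava, Dee, Tao, Xiu]
Visit Sam; enqueue Cal, Lou, Mae → queue [Uma, Wes, Cyd, Gus, Kai, Ava, Dee, Tao, Xiu, Cal, Lou, Mae]
Visit Uma; enqueue Nia → queue [Wes, Cyd, Gus, Kai, Ava, Dee, Tao, Xiu, Cal, Lou, Mae, Nia]
Visit Wes → queue [Cyd, Gus, Kai, Ava, Dee, Tao, Xiu, Cal, Lou, Mae, Nia]
Visit Cyd; enqueue Vic → queue [Gus, Kai, Ava, Dee, Tao, Xiu, Cal, Lou, Mae, Nia, Vic]
Visit Gus; enqueue Jae → queue [Kai, Ava, Dee, Tao, Xiu, Cal, Lou, Mae, Nia, Vic, Jae]
Visit Kai → queue [Ava, Dee, Tao, Xiu, Cal, Lou, Mae, Nia, Vic, Jae]
Visit Ava → queue [Dee, Tao, Xiu, Cal, Lou, Mae, Nia, Vic, Jae]
Visit Dee → queue [Tao, Xiu, Cal, Lou, Mae, Nia, Vic, Jae]
Visit Tao → queue [Xiu, Cal, Lou, Mae, Nia, Vic, Jae]
Visit Xiu → queue [Cal, Lou, Mae, Nia, Vic, Jae]
Visit Cal → queue [Lou, Mae, Nia, Vic, Jae]
Visit Lou → queue [Mae, Nia, Vic, Jae]
Visit Mae; enqueue Hana → queue [Nia, Vic, Jae, Hana]
Visit Nia → queue [Vic, Jae, Hana]
Visit Vic → queue [Jae, Hana]
Visit Jae → queue [Hana]
Visit Hana → queue []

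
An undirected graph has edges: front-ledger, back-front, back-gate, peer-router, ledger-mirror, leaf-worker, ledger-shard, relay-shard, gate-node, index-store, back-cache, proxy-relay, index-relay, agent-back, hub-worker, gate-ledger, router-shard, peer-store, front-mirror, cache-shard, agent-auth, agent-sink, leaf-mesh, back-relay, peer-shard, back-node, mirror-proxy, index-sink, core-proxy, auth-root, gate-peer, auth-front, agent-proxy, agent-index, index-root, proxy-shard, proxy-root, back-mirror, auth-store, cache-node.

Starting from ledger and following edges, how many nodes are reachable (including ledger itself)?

BFS from ledger visits: ledger, front, gate, mirror, shard, auth, back, node, peer, proxy, cache, relay, router, agent, root, store, core, index, sink
Reachable nodes: 19 of 23 total.

19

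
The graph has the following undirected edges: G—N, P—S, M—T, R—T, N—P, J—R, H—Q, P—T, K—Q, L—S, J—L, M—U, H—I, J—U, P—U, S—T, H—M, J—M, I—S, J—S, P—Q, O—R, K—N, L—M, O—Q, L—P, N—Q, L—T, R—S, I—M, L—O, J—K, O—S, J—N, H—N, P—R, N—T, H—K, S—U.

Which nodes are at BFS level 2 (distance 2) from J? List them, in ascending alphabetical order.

G, H, I, O, P, Q, T

Level 0: J
Level 1: K, L, M, N, R, S, U
Level 2: G, H, I, O, P, Q, T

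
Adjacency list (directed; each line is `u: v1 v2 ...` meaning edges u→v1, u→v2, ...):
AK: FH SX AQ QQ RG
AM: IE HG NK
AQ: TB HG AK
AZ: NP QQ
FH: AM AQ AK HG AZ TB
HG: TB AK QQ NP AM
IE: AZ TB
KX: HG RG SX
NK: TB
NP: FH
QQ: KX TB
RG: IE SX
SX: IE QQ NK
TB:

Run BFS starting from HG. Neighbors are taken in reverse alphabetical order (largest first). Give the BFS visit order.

HG TB QQ NP AM AK KX FH NK IE SX RG AQ AZ

Visit HG; enqueue TB, QQ, NP, AM, AK → queue [TB, QQ, NP, AM, AK]
Visit TB → queue [QQ, NP, AM, AK]
Visit QQ; enqueue KX → queue [NP, AM, AK, KX]
Visit NP; enqueue FH → queue [AM, AK, KX, FH]
Visit AM; enqueue NK, IE → queue [AK, KX, FH, NK, IE]
Visit AK; enqueue SX, RG, AQ → queue [KX, FH, NK, IE, SX, RG, AQ]
Visit KX → queue [FH, NK, IE, SX, RG, AQ]
Visit FH; enqueue AZ → queue [NK, IE, SX, RG, AQ, AZ]
Visit NK → queue [IE, SX, RG, AQ, AZ]
Visit IE → queue [SX, RG, AQ, AZ]
Visit SX → queue [RG, AQ, AZ]
Visit RG → queue [AQ, AZ]
Visit AQ → queue [AZ]
Visit AZ → queue []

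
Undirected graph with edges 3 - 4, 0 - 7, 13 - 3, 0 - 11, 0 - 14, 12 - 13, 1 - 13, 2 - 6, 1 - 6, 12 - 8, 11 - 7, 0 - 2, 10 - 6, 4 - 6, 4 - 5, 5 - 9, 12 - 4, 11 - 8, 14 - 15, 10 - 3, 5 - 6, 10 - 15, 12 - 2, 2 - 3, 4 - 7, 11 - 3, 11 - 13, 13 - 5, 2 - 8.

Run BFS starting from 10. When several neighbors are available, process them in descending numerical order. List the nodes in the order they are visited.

Visit 10; enqueue 15, 6, 3 → queue [15, 6, 3]
Visit 15; enqueue 14 → queue [6, 3, 14]
Visit 6; enqueue 5, 4, 2, 1 → queue [3, 14, 5, 4, 2, 1]
Visit 3; enqueue 13, 11 → queue [14, 5, 4, 2, 1, 13, 11]
Visit 14; enqueue 0 → queue [5, 4, 2, 1, 13, 11, 0]
Visit 5; enqueue 9 → queue [4, 2, 1, 13, 11, 0, 9]
Visit 4; enqueue 12, 7 → queue [2, 1, 13, 11, 0, 9, 12, 7]
Visit 2; enqueue 8 → queue [1, 13, 11, 0, 9, 12, 7, 8]
Visit 1 → queue [13, 11, 0, 9, 12, 7, 8]
Visit 13 → queue [11, 0, 9, 12, 7, 8]
Visit 11 → queue [0, 9, 12, 7, 8]
Visit 0 → queue [9, 12, 7, 8]
Visit 9 → queue [12, 7, 8]
Visit 12 → queue [7, 8]
Visit 7 → queue [8]
Visit 8 → queue []

10, 15, 6, 3, 14, 5, 4, 2, 1, 13, 11, 0, 9, 12, 7, 8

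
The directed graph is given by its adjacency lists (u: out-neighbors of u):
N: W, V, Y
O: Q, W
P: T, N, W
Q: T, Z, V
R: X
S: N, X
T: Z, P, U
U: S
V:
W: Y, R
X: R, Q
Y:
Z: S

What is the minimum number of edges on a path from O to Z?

2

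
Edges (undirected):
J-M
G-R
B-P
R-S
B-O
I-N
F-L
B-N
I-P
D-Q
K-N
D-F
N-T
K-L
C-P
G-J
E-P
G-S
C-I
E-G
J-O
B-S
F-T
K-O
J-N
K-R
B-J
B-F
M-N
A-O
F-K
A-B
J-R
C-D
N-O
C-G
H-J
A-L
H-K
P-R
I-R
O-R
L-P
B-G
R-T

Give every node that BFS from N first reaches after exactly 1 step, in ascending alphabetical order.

Level 0: N
Level 1: B, I, J, K, M, O, T
Level 2: A, C, F, G, H, L, P, R, S
Level 3: D, E
Level 4: Q

B, I, J, K, M, O, T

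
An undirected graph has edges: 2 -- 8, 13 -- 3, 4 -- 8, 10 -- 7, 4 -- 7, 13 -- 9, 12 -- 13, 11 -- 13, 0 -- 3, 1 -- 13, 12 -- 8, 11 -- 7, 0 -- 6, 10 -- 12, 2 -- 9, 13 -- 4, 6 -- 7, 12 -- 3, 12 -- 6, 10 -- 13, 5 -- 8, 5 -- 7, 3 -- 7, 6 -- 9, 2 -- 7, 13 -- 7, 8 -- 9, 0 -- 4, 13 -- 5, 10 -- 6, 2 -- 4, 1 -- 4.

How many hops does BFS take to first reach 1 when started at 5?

2

Level 0: 5
Level 1: 7, 8, 13
Level 2: 1, 2, 3, 4, 6, 9, 10, 11, 12
Level 3: 0
1 first appears at level 2.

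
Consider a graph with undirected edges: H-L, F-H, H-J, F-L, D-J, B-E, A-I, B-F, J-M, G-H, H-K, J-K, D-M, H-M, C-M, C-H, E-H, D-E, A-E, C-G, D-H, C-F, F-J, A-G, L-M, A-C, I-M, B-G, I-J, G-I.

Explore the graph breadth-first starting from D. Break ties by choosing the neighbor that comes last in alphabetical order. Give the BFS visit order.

D M J H E L I C K F G B A

Visit D; enqueue M, J, H, E → queue [M, J, H, E]
Visit M; enqueue L, I, C → queue [J, H, E, L, I, C]
Visit J; enqueue K, F → queue [H, E, L, I, C, K, F]
Visit H; enqueue G → queue [E, L, I, C, K, F, G]
Visit E; enqueue B, A → queue [L, I, C, K, F, G, B, A]
Visit L → queue [I, C, K, F, G, B, A]
Visit I → queue [C, K, F, G, B, A]
Visit C → queue [K, F, G, B, A]
Visit K → queue [F, G, B, A]
Visit F → queue [G, B, A]
Visit G → queue [B, A]
Visit B → queue [A]
Visit A → queue []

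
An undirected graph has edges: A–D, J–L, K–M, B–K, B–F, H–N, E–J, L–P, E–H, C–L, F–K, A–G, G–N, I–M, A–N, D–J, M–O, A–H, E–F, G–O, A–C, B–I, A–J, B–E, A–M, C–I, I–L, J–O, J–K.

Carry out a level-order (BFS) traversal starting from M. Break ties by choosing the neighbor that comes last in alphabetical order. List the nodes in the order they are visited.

Visit M; enqueue O, K, I, A → queue [O, K, I, A]
Visit O; enqueue J, G → queue [K, I, A, J, G]
Visit K; enqueue F, B → queue [I, A, J, G, F, B]
Visit I; enqueue L, C → queue [A, J, G, F, B, L, C]
Visit A; enqueue N, H, D → queue [J, G, F, B, L, C, N, H, D]
Visit J; enqueue E → queue [G, F, B, L, C, N, H, D, E]
Visit G → queue [F, B, L, C, N, H, D, E]
Visit F → queue [B, L, C, N, H, D, E]
Visit B → queue [L, C, N, H, D, E]
Visit L; enqueue P → queue [C, N, H, D, E, P]
Visit C → queue [N, H, D, E, P]
Visit N → queue [H, D, E, P]
Visit H → queue [D, E, P]
Visit D → queue [E, P]
Visit E → queue [P]
Visit P → queue []

M -> O -> K -> I -> A -> J -> G -> F -> B -> L -> C -> N -> H -> D -> E -> P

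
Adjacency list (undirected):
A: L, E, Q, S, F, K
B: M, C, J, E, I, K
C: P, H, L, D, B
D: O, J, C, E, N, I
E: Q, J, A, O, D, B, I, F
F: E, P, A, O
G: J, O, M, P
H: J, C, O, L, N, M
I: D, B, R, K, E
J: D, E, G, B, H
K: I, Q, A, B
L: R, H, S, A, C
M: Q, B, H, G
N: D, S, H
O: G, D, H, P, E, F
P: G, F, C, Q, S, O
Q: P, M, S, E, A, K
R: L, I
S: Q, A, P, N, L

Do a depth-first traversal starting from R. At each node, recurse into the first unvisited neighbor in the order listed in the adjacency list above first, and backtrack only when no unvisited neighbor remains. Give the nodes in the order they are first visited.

R, L, H, J, D, O, G, M, Q, P, F, E, A, S, N, K, I, B, C

Visit R
R → L
L → H
H → J
J → D
D → O
O → G
G → M
M → Q
Q → P
P → F
F → E
E → A
A → S
S → N
A → K
K → I
I → B
B → C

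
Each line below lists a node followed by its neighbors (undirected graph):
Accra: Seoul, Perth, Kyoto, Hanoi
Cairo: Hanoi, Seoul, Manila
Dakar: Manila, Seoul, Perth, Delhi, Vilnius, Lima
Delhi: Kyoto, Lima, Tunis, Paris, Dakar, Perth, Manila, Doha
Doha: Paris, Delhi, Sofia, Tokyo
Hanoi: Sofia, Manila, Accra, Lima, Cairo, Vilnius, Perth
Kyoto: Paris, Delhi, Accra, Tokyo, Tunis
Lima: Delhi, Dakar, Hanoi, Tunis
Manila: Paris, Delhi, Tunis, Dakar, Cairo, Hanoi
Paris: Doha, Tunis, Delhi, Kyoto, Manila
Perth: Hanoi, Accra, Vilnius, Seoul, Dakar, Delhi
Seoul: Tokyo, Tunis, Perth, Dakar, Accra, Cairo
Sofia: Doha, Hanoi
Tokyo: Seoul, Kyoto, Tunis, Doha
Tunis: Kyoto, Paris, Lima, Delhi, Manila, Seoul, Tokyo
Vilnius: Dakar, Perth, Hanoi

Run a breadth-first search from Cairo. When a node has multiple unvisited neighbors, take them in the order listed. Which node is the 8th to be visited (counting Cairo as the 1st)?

Vilnius

Visit Cairo; enqueue Hanoi, Seoul, Manila → queue [Hanoi, Seoul, Manila]
Visit Hanoi; enqueue Sofia, Accra, Lima, Vilnius, Perth → queue [Seoul, Manila, Sofia, Accra, Lima, Vilnius, Perth]
Visit Seoul; enqueue Tokyo, Tunis, Dakar → queue [Manila, Sofia, Accra, Lima, Vilnius, Perth, Tokyo, Tunis, Dakar]
Visit Manila; enqueue Paris, Delhi → queue [Sofia, Accra, Lima, Vilnius, Perth, Tokyo, Tunis, Dakar, Paris, Delhi]
Visit Sofia; enqueue Doha → queue [Accra, Lima, Vilnius, Perth, Tokyo, Tunis, Dakar, Paris, Delhi, Doha]
Visit Accra; enqueue Kyoto → queue [Lima, Vilnius, Perth, Tokyo, Tunis, Dakar, Paris, Delhi, Doha, Kyoto]
Visit Lima → queue [Vilnius, Perth, Tokyo, Tunis, Dakar, Paris, Delhi, Doha, Kyoto]
Visit Vilnius → queue [Perth, Tokyo, Tunis, Dakar, Paris, Delhi, Doha, Kyoto]
Visit Perth → queue [Tokyo, Tunis, Dakar, Paris, Delhi, Doha, Kyoto]
Visit Tokyo → queue [Tunis, Dakar, Paris, Delhi, Doha, Kyoto]
Visit Tunis → queue [Dakar, Paris, Delhi, Doha, Kyoto]
Visit Dakar → queue [Paris, Delhi, Doha, Kyoto]
Visit Paris → queue [Delhi, Doha, Kyoto]
Visit Delhi → queue [Doha, Kyoto]
Visit Doha → queue [Kyoto]
Visit Kyoto → queue []

Visit order: Cairo, Hanoi, Seoul, Manila, Sofia, Accra, Lima, Vilnius, Perth, Tokyo, Tunis, Dakar, Paris, Delhi, Doha, Kyoto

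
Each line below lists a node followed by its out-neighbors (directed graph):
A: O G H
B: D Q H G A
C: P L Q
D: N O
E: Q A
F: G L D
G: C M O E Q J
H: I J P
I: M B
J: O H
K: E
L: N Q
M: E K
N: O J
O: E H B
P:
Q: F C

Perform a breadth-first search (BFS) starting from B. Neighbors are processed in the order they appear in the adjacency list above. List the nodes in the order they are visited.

B → D → Q → H → G → A → N → O → F → C → I → J → P → M → E → L → K

Visit B; enqueue D, Q, H, G, A → queue [D, Q, H, G, A]
Visit D; enqueue N, O → queue [Q, H, G, A, N, O]
Visit Q; enqueue F, C → queue [H, G, A, N, O, F, C]
Visit H; enqueue I, J, P → queue [G, A, N, O, F, C, I, J, P]
Visit G; enqueue M, E → queue [A, N, O, F, C, I, J, P, M, E]
Visit A → queue [N, O, F, C, I, J, P, M, E]
Visit N → queue [O, F, C, I, J, P, M, E]
Visit O → queue [F, C, I, J, P, M, E]
Visit F; enqueue L → queue [C, I, J, P, M, E, L]
Visit C → queue [I, J, P, M, E, L]
Visit I → queue [J, P, M, E, L]
Visit J → queue [P, M, E, L]
Visit P → queue [M, E, L]
Visit M; enqueue K → queue [E, L, K]
Visit E → queue [L, K]
Visit L → queue [K]
Visit K → queue []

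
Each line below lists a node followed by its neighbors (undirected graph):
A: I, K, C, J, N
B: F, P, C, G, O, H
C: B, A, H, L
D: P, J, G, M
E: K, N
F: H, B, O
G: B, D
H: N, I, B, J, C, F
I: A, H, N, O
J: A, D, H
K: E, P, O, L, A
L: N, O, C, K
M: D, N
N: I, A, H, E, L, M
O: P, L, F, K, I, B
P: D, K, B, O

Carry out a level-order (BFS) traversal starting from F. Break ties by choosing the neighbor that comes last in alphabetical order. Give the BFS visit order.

Visit F; enqueue O, H, B → queue [O, H, B]
Visit O; enqueue P, L, K, I → queue [H, B, P, L, K, I]
Visit H; enqueue N, J, C → queue [B, P, L, K, I, N, J, C]
Visit B; enqueue G → queue [P, L, K, I, N, J, C, G]
Visit P; enqueue D → queue [L, K, I, N, J, C, G, D]
Visit L → queue [K, I, N, J, C, G, D]
Visit K; enqueue E, A → queue [I, N, J, C, G, D, E, A]
Visit I → queue [N, J, C, G, D, E, A]
Visit N; enqueue M → queue [J, C, G, D, E, A, M]
Visit J → queue [C, G, D, E, A, M]
Visit C → queue [G, D, E, A, M]
Visit G → queue [D, E, A, M]
Visit D → queue [E, A, M]
Visit E → queue [A, M]
Visit A → queue [M]
Visit M → queue []

F O H B P L K I N J C G D E A M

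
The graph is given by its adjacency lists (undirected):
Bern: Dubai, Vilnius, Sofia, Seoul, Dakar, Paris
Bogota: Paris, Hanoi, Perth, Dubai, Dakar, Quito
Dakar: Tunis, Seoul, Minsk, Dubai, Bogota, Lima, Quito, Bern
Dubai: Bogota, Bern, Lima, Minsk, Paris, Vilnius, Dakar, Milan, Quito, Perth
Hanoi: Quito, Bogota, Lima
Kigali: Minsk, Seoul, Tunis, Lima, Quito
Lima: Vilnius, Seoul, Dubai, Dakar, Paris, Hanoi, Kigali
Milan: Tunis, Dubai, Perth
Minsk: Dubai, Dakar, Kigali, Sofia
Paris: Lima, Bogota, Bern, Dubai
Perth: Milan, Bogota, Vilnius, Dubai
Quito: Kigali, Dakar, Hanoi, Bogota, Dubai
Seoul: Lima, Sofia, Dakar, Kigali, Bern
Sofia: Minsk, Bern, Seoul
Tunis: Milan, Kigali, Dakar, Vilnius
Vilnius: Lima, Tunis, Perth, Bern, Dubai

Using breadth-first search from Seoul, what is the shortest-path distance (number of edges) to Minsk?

Level 0: Seoul
Level 1: Bern, Dakar, Kigali, Lima, Sofia
Level 2: Bogota, Dubai, Hanoi, Minsk, Paris, Quito, Tunis, Vilnius
Level 3: Milan, Perth
Minsk first appears at level 2.

2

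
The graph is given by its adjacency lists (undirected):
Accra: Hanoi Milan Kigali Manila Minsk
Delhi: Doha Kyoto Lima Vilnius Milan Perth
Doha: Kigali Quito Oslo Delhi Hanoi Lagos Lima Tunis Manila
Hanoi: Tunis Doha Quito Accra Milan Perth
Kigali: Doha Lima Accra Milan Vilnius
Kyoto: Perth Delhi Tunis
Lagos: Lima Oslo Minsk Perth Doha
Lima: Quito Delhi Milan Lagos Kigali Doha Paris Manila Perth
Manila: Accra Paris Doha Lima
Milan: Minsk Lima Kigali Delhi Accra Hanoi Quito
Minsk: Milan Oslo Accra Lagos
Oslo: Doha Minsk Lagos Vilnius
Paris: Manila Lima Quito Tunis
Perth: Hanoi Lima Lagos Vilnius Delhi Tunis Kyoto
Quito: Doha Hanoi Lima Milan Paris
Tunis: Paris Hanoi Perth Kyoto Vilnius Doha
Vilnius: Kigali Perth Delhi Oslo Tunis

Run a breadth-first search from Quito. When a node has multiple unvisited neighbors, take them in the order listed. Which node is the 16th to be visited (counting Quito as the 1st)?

Vilnius

Visit Quito; enqueue Doha, Hanoi, Lima, Milan, Paris → queue [Doha, Hanoi, Lima, Milan, Paris]
Visit Doha; enqueue Kigali, Oslo, Delhi, Lagos, Tunis, Manila → queue [Hanoi, Lima, Milan, Paris, Kigali, Oslo, Delhi, Lagos, Tunis, Manila]
Visit Hanoi; enqueue Accra, Perth → queue [Lima, Milan, Paris, Kigali, Oslo, Delhi, Lagos, Tunis, Manila, Accra, Perth]
Visit Lima → queue [Milan, Paris, Kigali, Oslo, Delhi, Lagos, Tunis, Manila, Accra, Perth]
Visit Milan; enqueue Minsk → queue [Paris, Kigali, Oslo, Delhi, Lagos, Tunis, Manila, Accra, Perth, Minsk]
Visit Paris → queue [Kigali, Oslo, Delhi, Lagos, Tunis, Manila, Accra, Perth, Minsk]
Visit Kigali; enqueue Vilnius → queue [Oslo, Delhi, Lagos, Tunis, Manila, Accra, Perth, Minsk, Vilnius]
Visit Oslo → queue [Delhi, Lagos, Tunis, Manila, Accra, Perth, Minsk, Vilnius]
Visit Delhi; enqueue Kyoto → queue [Lagos, Tunis, Manila, Accra, Perth, Minsk, Vilnius, Kyoto]
Visit Lagos → queue [Tunis, Manila, Accra, Perth, Minsk, Vilnius, Kyoto]
Visit Tunis → queue [Manila, Accra, Perth, Minsk, Vilnius, Kyoto]
Visit Manila → queue [Accra, Perth, Minsk, Vilnius, Kyoto]
Visit Accra → queue [Perth, Minsk, Vilnius, Kyoto]
Visit Perth → queue [Minsk, Vilnius, Kyoto]
Visit Minsk → queue [Vilnius, Kyoto]
Visit Vilnius → queue [Kyoto]
Visit Kyoto → queue []

Visit order: Quito, Doha, Hanoi, Lima, Milan, Paris, Kigali, Oslo, Delhi, Lagos, Tunis, Manila, Accra, Perth, Minsk, Vilnius, Kyoto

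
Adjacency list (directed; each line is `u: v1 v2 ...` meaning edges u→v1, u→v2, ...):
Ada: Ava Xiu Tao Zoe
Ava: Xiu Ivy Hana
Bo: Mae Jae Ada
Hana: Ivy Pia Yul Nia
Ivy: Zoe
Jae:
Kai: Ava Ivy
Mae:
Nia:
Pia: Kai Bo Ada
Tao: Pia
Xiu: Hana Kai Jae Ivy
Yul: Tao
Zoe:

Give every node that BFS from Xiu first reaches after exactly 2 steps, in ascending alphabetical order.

Level 0: Xiu
Level 1: Hana, Ivy, Jae, Kai
Level 2: Ava, Nia, Pia, Yul, Zoe
Level 3: Ada, Bo, Tao
Level 4: Mae

Ava, Nia, Pia, Yul, Zoe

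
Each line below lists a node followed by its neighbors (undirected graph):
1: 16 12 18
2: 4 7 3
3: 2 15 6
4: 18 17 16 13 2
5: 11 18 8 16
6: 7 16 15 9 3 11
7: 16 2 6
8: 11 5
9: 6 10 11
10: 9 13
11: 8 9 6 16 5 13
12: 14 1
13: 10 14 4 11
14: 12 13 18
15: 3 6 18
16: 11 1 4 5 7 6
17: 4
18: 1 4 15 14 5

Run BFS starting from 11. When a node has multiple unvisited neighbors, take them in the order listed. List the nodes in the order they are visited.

11, 8, 9, 6, 16, 5, 13, 10, 7, 15, 3, 1, 4, 18, 14, 2, 12, 17

Visit 11; enqueue 8, 9, 6, 16, 5, 13 → queue [8, 9, 6, 16, 5, 13]
Visit 8 → queue [9, 6, 16, 5, 13]
Visit 9; enqueue 10 → queue [6, 16, 5, 13, 10]
Visit 6; enqueue 7, 15, 3 → queue [16, 5, 13, 10, 7, 15, 3]
Visit 16; enqueue 1, 4 → queue [5, 13, 10, 7, 15, 3, 1, 4]
Visit 5; enqueue 18 → queue [13, 10, 7, 15, 3, 1, 4, 18]
Visit 13; enqueue 14 → queue [10, 7, 15, 3, 1, 4, 18, 14]
Visit 10 → queue [7, 15, 3, 1, 4, 18, 14]
Visit 7; enqueue 2 → queue [15, 3, 1, 4, 18, 14, 2]
Visit 15 → queue [3, 1, 4, 18, 14, 2]
Visit 3 → queue [1, 4, 18, 14, 2]
Visit 1; enqueue 12 → queue [4, 18, 14, 2, 12]
Visit 4; enqueue 17 → queue [18, 14, 2, 12, 17]
Visit 18 → queue [14, 2, 12, 17]
Visit 14 → queue [2, 12, 17]
Visit 2 → queue [12, 17]
Visit 12 → queue [17]
Visit 17 → queue []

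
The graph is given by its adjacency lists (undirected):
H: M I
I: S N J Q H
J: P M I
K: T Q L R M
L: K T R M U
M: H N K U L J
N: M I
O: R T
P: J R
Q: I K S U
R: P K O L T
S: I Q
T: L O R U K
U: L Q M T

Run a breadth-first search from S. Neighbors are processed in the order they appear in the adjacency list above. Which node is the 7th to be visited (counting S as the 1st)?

Visit S; enqueue I, Q → queue [I, Q]
Visit I; enqueue N, J, H → queue [Q, N, J, H]
Visit Q; enqueue K, U → queue [N, J, H, K, U]
Visit N; enqueue M → queue [J, H, K, U, M]
Visit J; enqueue P → queue [H, K, U, M, P]
Visit H → queue [K, U, M, P]
Visit K; enqueue T, L, R → queue [U, M, P, T, L, R]
Visit U → queue [M, P, T, L, R]
Visit M → queue [P, T, L, R]
Visit P → queue [T, L, R]
Visit T; enqueue O → queue [L, R, O]
Visit L → queue [R, O]
Visit R → queue [O]
Visit O → queue []

Visit order: S, I, Q, N, J, H, K, U, M, P, T, L, R, O

K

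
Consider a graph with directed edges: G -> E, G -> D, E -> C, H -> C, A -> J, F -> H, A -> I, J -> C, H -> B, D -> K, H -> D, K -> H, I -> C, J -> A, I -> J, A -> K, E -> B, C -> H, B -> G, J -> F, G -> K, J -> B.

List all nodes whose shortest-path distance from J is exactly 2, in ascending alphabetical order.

Level 0: J
Level 1: A, B, C, F
Level 2: G, H, I, K
Level 3: D, E

G, H, I, K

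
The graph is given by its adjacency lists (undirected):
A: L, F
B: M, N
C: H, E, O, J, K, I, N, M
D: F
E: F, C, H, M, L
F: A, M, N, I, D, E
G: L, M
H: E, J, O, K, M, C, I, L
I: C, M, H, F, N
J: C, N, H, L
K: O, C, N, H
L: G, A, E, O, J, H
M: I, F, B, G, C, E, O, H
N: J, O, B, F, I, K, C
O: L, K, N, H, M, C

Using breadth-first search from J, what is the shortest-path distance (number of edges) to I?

Level 0: J
Level 1: C, H, L, N
Level 2: A, B, E, F, G, I, K, M, O
Level 3: D
I first appears at level 2.

2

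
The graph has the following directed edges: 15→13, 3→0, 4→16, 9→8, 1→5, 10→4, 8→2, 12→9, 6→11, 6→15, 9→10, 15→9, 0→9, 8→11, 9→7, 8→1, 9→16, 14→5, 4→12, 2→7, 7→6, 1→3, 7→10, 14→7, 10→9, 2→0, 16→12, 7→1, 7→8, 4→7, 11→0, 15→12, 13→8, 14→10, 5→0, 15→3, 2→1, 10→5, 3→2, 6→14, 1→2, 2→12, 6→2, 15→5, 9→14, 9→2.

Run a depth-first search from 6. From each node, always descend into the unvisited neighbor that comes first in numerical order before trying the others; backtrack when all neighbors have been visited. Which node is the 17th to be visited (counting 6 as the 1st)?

Visit 6
6 → 2
2 → 0
0 → 9
9 → 7
7 → 1
1 → 3
1 → 5
7 → 8
8 → 11
7 → 10
10 → 4
4 → 12
4 → 16
9 → 14
6 → 15
15 → 13

Visit order: 6, 2, 0, 9, 7, 1, 3, 5, 8, 11, 10, 4, 12, 16, 14, 15, 13

13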